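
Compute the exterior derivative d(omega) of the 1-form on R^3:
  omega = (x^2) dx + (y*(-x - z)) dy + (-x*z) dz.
d(omega) = (-y) dx ∧ dy + (-z) dx ∧ dz + (y) dy ∧ dz

For a 1-form omega = sum_i f_i dx_i, the exterior derivative is
  d(omega) = sum_{i < j} (∂f_j/∂x_i - ∂f_i/∂x_j) dx_i ∧ dx_j.
  coefficient of dx ∧ dy: ∂f_2/∂x - ∂f_1/∂y = ∂(y*(-x - z))/∂x - ∂(x^2)/∂y = -y
  coefficient of dx ∧ dz: ∂f_3/∂x - ∂f_1/∂z = ∂(-x*z)/∂x - ∂(x^2)/∂z = -z
  coefficient of dy ∧ dz: ∂f_3/∂y - ∂f_2/∂z = ∂(-x*z)/∂y - ∂(y*(-x - z))/∂z = y
Assembling: d(omega) = (-y) dx ∧ dy + (-z) dx ∧ dz + (y) dy ∧ dz.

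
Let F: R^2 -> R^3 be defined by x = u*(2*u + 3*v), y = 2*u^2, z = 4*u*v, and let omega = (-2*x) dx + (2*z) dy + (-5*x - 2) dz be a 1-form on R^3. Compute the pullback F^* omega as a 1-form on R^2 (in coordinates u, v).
F^* omega = (-16*u^3 - 44*u^2*v - 78*u*v^2 - 8*v) du + (2*u*(-26*u^2 - 39*u*v - 4)) dv

Using F^*(f dg) = (f ∘ F) d(g ∘ F), substitute each coordinate x_i by F_i(u, v) in f_i, and replace dx_i by d F_i = (∂F_i/∂u) du + (∂F_i/∂v) dv.
  For the x component: f_1(F) = 2*u*(-2*u - 3*v); d F_1 = (4*u + 3*v) du + (3*u) dv
  For the y component: f_2(F) = 8*u*v; d F_2 = (4*u) du + (0) dv
  For the z component: f_3(F) = -10*u^2 - 15*u*v - 2; d F_3 = (4*v) du + (4*u) dv
Combining and collecting du, dv coefficients:
  coeff of du: -16*u^3 - 44*u^2*v - 78*u*v^2 - 8*v
  coeff of dv: 2*u*(-26*u^2 - 39*u*v - 4)
F^* omega = (-16*u^3 - 44*u^2*v - 78*u*v^2 - 8*v) du + (2*u*(-26*u^2 - 39*u*v - 4)) dv.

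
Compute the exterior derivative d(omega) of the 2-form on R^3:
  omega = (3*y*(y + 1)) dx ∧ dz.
d(omega) = (-6*y - 3) dx ∧ dy ∧ dz

For a 2-form omega = sum_{i<j} g_{ij} dx_i ∧ dx_j, the exterior derivative is
  d(omega) = sum_{i<j} d(g_{ij}) ∧ dx_i ∧ dx_j = sum_{i<j, k} (∂g_{ij}/∂x_k) dx_k ∧ dx_i ∧ dx_j.
Expand each term, using dx_k ∧ dx_i ∧ dx_j = sgn(permutation) dx_{(a)} ∧ dx_{(b)} ∧ dx_{(c)} with (a < b < c) sorted:
  d(3*y*(y + 1)) includes (∂/∂y)(3*y*(y + 1)) dy = (6*y + 3) dy, which multiplied by dx ∧ dz gives (-6*y - 3) dx ∧ dy ∧ dz
Collecting like 3-forms: d(omega) = (-6*y - 3) dx ∧ dy ∧ dz.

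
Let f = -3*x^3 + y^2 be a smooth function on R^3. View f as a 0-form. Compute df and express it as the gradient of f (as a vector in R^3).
df = (-9*x^2) dx + (2*y) dy + (0) dz; grad f = (-9*x^2, 2*y, 0)

For a 0-form f, d f = (∂f/∂x) dx + (∂f/∂y) dy + (∂f/∂z) dz. The components of the vector representation are exactly the entries of grad f in Cartesian coordinates:
  ∂f/∂x = -9*x^2
  ∂f/∂y = 2*y
  ∂f/∂z = 0.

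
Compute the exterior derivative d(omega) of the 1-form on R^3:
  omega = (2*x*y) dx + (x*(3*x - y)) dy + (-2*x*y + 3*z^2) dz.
d(omega) = (4*x - y) dx ∧ dy + (-2*y) dx ∧ dz + (-2*x) dy ∧ dz

For a 1-form omega = sum_i f_i dx_i, the exterior derivative is
  d(omega) = sum_{i < j} (∂f_j/∂x_i - ∂f_i/∂x_j) dx_i ∧ dx_j.
  coefficient of dx ∧ dy: ∂f_2/∂x - ∂f_1/∂y = ∂(x*(3*x - y))/∂x - ∂(2*x*y)/∂y = 4*x - y
  coefficient of dx ∧ dz: ∂f_3/∂x - ∂f_1/∂z = ∂(-2*x*y + 3*z^2)/∂x - ∂(2*x*y)/∂z = -2*y
  coefficient of dy ∧ dz: ∂f_3/∂y - ∂f_2/∂z = ∂(-2*x*y + 3*z^2)/∂y - ∂(x*(3*x - y))/∂z = -2*x
Assembling: d(omega) = (4*x - y) dx ∧ dy + (-2*y) dx ∧ dz + (-2*x) dy ∧ dz.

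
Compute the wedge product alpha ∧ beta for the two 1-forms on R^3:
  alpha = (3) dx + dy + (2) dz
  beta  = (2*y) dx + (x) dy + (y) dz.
alpha ∧ beta = (3*x - 2*y) dx ∧ dy + (-y) dx ∧ dz + (-2*x + y) dy ∧ dz

Distribute the wedge, using dx_i ∧ dx_j = -dx_j ∧ dx_i and dx_i ∧ dx_i = 0. For each pair (i, j) with i < j, the coefficient of dx_i ∧ dx_j in alpha ∧ beta is (alpha_i * beta_j - alpha_j * beta_i). Collecting: alpha ∧ beta = (3*x - 2*y) dx ∧ dy + (-y) dx ∧ dz + (-2*x + y) dy ∧ dz.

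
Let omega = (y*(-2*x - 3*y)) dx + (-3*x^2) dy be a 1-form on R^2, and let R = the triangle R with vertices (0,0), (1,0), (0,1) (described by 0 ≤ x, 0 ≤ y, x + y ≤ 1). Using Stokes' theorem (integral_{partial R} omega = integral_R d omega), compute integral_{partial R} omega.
integral_(partial R) omega = 1/3

Stokes: integral_partial_R omega = integral_R d omega with d omega = (∂Q/∂x - ∂P/∂y) dx ∧ dy.
  ∂Q/∂x = -6*x
  ∂P/∂y = -2*x - 6*y
  integrand = ∂Q/∂x - ∂P/∂y = -4*x + 6*y.
Integrating over R: integral_0^1 integral_0^{1-x} (-4*x + 6*y) dy dx = 1/3.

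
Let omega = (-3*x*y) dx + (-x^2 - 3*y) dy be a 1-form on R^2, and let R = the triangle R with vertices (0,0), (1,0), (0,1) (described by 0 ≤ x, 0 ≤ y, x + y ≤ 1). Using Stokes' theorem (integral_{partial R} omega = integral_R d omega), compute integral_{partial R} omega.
integral_(partial R) omega = 1/6

Stokes: integral_partial_R omega = integral_R d omega with d omega = (∂Q/∂x - ∂P/∂y) dx ∧ dy.
  ∂Q/∂x = -2*x
  ∂P/∂y = -3*x
  integrand = ∂Q/∂x - ∂P/∂y = x.
Integrating over R: integral_0^1 integral_0^{1-x} (x) dy dx = 1/6.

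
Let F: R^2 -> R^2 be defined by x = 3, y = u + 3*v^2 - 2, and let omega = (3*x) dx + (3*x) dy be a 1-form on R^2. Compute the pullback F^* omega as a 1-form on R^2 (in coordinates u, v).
F^* omega = (9) du + (54*v) dv

Using F^*(f dg) = (f ∘ F) d(g ∘ F), substitute each coordinate x_i by F_i(u, v) in f_i, and replace dx_i by d F_i = (∂F_i/∂u) du + (∂F_i/∂v) dv.
  For the x component: f_1(F) = 9; d F_1 = (0) du + (0) dv
  For the y component: f_2(F) = 9; d F_2 = (1) du + (6*v) dv
Combining and collecting du, dv coefficients:
  coeff of du: 9
  coeff of dv: 54*v
F^* omega = (9) du + (54*v) dv.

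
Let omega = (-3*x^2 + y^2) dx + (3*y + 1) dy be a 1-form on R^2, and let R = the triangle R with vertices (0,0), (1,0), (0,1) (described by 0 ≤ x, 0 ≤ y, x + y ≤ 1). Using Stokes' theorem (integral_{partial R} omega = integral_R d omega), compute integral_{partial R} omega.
integral_(partial R) omega = -1/3

Stokes: integral_partial_R omega = integral_R d omega with d omega = (∂Q/∂x - ∂P/∂y) dx ∧ dy.
  ∂Q/∂x = 0
  ∂P/∂y = 2*y
  integrand = ∂Q/∂x - ∂P/∂y = -2*y.
Integrating over R: integral_0^1 integral_0^{1-x} (-2*y) dy dx = -1/3.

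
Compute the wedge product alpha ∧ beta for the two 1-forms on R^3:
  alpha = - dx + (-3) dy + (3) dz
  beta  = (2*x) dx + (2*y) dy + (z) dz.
alpha ∧ beta = (6*x - 2*y) dx ∧ dy + (-6*x - z) dx ∧ dz + (-6*y - 3*z) dy ∧ dz

Distribute the wedge, using dx_i ∧ dx_j = -dx_j ∧ dx_i and dx_i ∧ dx_i = 0. For each pair (i, j) with i < j, the coefficient of dx_i ∧ dx_j in alpha ∧ beta is (alpha_i * beta_j - alpha_j * beta_i). Collecting: alpha ∧ beta = (6*x - 2*y) dx ∧ dy + (-6*x - z) dx ∧ dz + (-6*y - 3*z) dy ∧ dz.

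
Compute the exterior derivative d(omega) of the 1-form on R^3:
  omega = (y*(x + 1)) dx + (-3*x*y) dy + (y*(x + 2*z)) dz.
d(omega) = (-x - 3*y - 1) dx ∧ dy + (y) dx ∧ dz + (x + 2*z) dy ∧ dz

For a 1-form omega = sum_i f_i dx_i, the exterior derivative is
  d(omega) = sum_{i < j} (∂f_j/∂x_i - ∂f_i/∂x_j) dx_i ∧ dx_j.
  coefficient of dx ∧ dy: ∂f_2/∂x - ∂f_1/∂y = ∂(-3*x*y)/∂x - ∂(y*(x + 1))/∂y = -x - 3*y - 1
  coefficient of dx ∧ dz: ∂f_3/∂x - ∂f_1/∂z = ∂(y*(x + 2*z))/∂x - ∂(y*(x + 1))/∂z = y
  coefficient of dy ∧ dz: ∂f_3/∂y - ∂f_2/∂z = ∂(y*(x + 2*z))/∂y - ∂(-3*x*y)/∂z = x + 2*z
Assembling: d(omega) = (-x - 3*y - 1) dx ∧ dy + (y) dx ∧ dz + (x + 2*z) dy ∧ dz.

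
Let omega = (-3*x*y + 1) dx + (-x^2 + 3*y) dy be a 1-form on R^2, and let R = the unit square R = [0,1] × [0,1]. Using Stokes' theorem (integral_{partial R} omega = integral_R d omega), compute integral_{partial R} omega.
integral_(partial R) omega = 1/2

Stokes: integral_partial_R omega = integral_R d omega with d omega = (∂Q/∂x - ∂P/∂y) dx ∧ dy.
  ∂Q/∂x = -2*x
  ∂P/∂y = -3*x
  integrand = ∂Q/∂x - ∂P/∂y = x.
Integrating over R: integral_0^1 integral_0^1 (x) dx dy = 1/2.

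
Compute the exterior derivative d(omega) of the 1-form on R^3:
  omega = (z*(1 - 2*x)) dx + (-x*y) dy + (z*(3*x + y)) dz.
d(omega) = (-y) dx ∧ dy + (2*x + 3*z - 1) dx ∧ dz + (z) dy ∧ dz

For a 1-form omega = sum_i f_i dx_i, the exterior derivative is
  d(omega) = sum_{i < j} (∂f_j/∂x_i - ∂f_i/∂x_j) dx_i ∧ dx_j.
  coefficient of dx ∧ dy: ∂f_2/∂x - ∂f_1/∂y = ∂(-x*y)/∂x - ∂(z*(1 - 2*x))/∂y = -y
  coefficient of dx ∧ dz: ∂f_3/∂x - ∂f_1/∂z = ∂(z*(3*x + y))/∂x - ∂(z*(1 - 2*x))/∂z = 2*x + 3*z - 1
  coefficient of dy ∧ dz: ∂f_3/∂y - ∂f_2/∂z = ∂(z*(3*x + y))/∂y - ∂(-x*y)/∂z = z
Assembling: d(omega) = (-y) dx ∧ dy + (2*x + 3*z - 1) dx ∧ dz + (z) dy ∧ dz.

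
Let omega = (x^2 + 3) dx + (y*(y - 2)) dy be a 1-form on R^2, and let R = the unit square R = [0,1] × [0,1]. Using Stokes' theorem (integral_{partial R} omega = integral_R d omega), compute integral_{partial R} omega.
integral_(partial R) omega = 0

Stokes: integral_partial_R omega = integral_R d omega with d omega = (∂Q/∂x - ∂P/∂y) dx ∧ dy.
  ∂Q/∂x = 0
  ∂P/∂y = 0
  integrand = ∂Q/∂x - ∂P/∂y = 0.
Integrating over R: integral_0^1 integral_0^1 (0) dx dy = 0.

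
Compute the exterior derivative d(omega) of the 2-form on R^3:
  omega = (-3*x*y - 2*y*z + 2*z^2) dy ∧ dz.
d(omega) = (-3*y) dx ∧ dy ∧ dz

For a 2-form omega = sum_{i<j} g_{ij} dx_i ∧ dx_j, the exterior derivative is
  d(omega) = sum_{i<j} d(g_{ij}) ∧ dx_i ∧ dx_j = sum_{i<j, k} (∂g_{ij}/∂x_k) dx_k ∧ dx_i ∧ dx_j.
Expand each term, using dx_k ∧ dx_i ∧ dx_j = sgn(permutation) dx_{(a)} ∧ dx_{(b)} ∧ dx_{(c)} with (a < b < c) sorted:
  d(-3*x*y - 2*y*z + 2*z^2) includes (∂/∂x)(-3*x*y - 2*y*z + 2*z^2) dx = (-3*y) dx, which multiplied by dy ∧ dz gives (-3*y) dx ∧ dy ∧ dz
Collecting like 3-forms: d(omega) = (-3*y) dx ∧ dy ∧ dz.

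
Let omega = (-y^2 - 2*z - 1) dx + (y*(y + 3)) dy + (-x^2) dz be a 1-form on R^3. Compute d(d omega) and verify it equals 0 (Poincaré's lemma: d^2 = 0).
d(d omega) = 0

Step 1: d omega = sum_{i<j} (∂f_j/∂x_i - ∂f_i/∂x_j) dx_i ∧ dx_j:
  coeff of dx ∧ dy: 2*y
  coeff of dx ∧ dz: 2 - 2*x
  coeff of dy ∧ dz: 0
Step 2: Apply d again to each 2-form coefficient. The only possible 3-form in R^3 is dx ∧ dy ∧ dz, with coefficient
  ∂(coeff of dy∧dz)/∂x - ∂(coeff of dx∧dz)/∂y + ∂(coeff of dx∧dy)/∂z
  = ∂/∂x (0) - ∂/∂y (2 - 2*x) + ∂/∂z (2*y).
Each of these terms simplifies to sums of mixed partials that cancel in pairs. The result is 0 (by equality of mixed partials for smooth functions — Schwarz / Clairaut).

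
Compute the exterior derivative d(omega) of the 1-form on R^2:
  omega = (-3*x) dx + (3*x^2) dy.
d(omega) = (6*x) dx ∧ dy

For a 1-form omega = sum_i f_i dx_i, the exterior derivative is
  d(omega) = sum_{i < j} (∂f_j/∂x_i - ∂f_i/∂x_j) dx_i ∧ dx_j.
  coefficient of dx ∧ dy: ∂f_2/∂x - ∂f_1/∂y = ∂(3*x^2)/∂x - ∂(-3*x)/∂y = 6*x
Assembling: d(omega) = (6*x) dx ∧ dy.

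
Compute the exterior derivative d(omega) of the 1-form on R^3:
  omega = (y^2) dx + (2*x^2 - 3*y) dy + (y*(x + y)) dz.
d(omega) = (4*x - 2*y) dx ∧ dy + (y) dx ∧ dz + (x + 2*y) dy ∧ dz

For a 1-form omega = sum_i f_i dx_i, the exterior derivative is
  d(omega) = sum_{i < j} (∂f_j/∂x_i - ∂f_i/∂x_j) dx_i ∧ dx_j.
  coefficient of dx ∧ dy: ∂f_2/∂x - ∂f_1/∂y = ∂(2*x^2 - 3*y)/∂x - ∂(y^2)/∂y = 4*x - 2*y
  coefficient of dx ∧ dz: ∂f_3/∂x - ∂f_1/∂z = ∂(y*(x + y))/∂x - ∂(y^2)/∂z = y
  coefficient of dy ∧ dz: ∂f_3/∂y - ∂f_2/∂z = ∂(y*(x + y))/∂y - ∂(2*x^2 - 3*y)/∂z = x + 2*y
Assembling: d(omega) = (4*x - 2*y) dx ∧ dy + (y) dx ∧ dz + (x + 2*y) dy ∧ dz.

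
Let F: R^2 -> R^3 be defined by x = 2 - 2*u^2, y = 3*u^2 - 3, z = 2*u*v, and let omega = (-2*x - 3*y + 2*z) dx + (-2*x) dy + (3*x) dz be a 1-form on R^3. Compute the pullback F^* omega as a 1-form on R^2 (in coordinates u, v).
F^* omega = (44*u^3 - 28*u^2*v - 44*u + 12*v) du + (12*u*(1 - u^2)) dv

Using F^*(f dg) = (f ∘ F) d(g ∘ F), substitute each coordinate x_i by F_i(u, v) in f_i, and replace dx_i by d F_i = (∂F_i/∂u) du + (∂F_i/∂v) dv.
  For the x component: f_1(F) = -5*u^2 + 4*u*v + 5; d F_1 = (-4*u) du + (0) dv
  For the y component: f_2(F) = 4*u^2 - 4; d F_2 = (6*u) du + (0) dv
  For the z component: f_3(F) = 6 - 6*u^2; d F_3 = (2*v) du + (2*u) dv
Combining and collecting du, dv coefficients:
  coeff of du: 44*u^3 - 28*u^2*v - 44*u + 12*v
  coeff of dv: 12*u*(1 - u^2)
F^* omega = (44*u^3 - 28*u^2*v - 44*u + 12*v) du + (12*u*(1 - u^2)) dv.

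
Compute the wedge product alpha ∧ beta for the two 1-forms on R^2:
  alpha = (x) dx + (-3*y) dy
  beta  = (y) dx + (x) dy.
alpha ∧ beta = (x^2 + 3*y^2) dx ∧ dy

Distribute the wedge, using dx_i ∧ dx_j = -dx_j ∧ dx_i and dx_i ∧ dx_i = 0. For each pair (i, j) with i < j, the coefficient of dx_i ∧ dx_j in alpha ∧ beta is (alpha_i * beta_j - alpha_j * beta_i). Collecting: alpha ∧ beta = (x^2 + 3*y^2) dx ∧ dy.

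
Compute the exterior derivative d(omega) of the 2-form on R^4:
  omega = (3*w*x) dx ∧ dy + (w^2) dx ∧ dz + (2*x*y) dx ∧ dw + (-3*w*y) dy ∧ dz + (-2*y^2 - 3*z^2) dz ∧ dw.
d(omega) = (x) dx ∧ dy ∧ dw + (2*w) dx ∧ dz ∧ dw + (-7*y) dy ∧ dz ∧ dw

For a 2-form omega = sum_{i<j} g_{ij} dx_i ∧ dx_j, the exterior derivative is
  d(omega) = sum_{i<j} d(g_{ij}) ∧ dx_i ∧ dx_j = sum_{i<j, k} (∂g_{ij}/∂x_k) dx_k ∧ dx_i ∧ dx_j.
Expand each term, using dx_k ∧ dx_i ∧ dx_j = sgn(permutation) dx_{(a)} ∧ dx_{(b)} ∧ dx_{(c)} with (a < b < c) sorted:
  d(3*w*x) includes (∂/∂w)(3*w*x) dw = (3*x) dw, which multiplied by dx ∧ dy gives (3*x) dx ∧ dy ∧ dw
  d(w^2) includes (∂/∂w)(w^2) dw = (2*w) dw, which multiplied by dx ∧ dz gives (2*w) dx ∧ dz ∧ dw
  d(2*x*y) includes (∂/∂y)(2*x*y) dy = (2*x) dy, which multiplied by dx ∧ dw gives (-2*x) dx ∧ dy ∧ dw
  d(-3*w*y) includes (∂/∂w)(-3*w*y) dw = (-3*y) dw, which multiplied by dy ∧ dz gives (-3*y) dy ∧ dz ∧ dw
  d(-2*y^2 - 3*z^2) includes (∂/∂y)(-2*y^2 - 3*z^2) dy = (-4*y) dy, which multiplied by dz ∧ dw gives (-4*y) dy ∧ dz ∧ dw
Collecting like 3-forms: d(omega) = (x) dx ∧ dy ∧ dw + (2*w) dx ∧ dz ∧ dw + (-7*y) dy ∧ dz ∧ dw.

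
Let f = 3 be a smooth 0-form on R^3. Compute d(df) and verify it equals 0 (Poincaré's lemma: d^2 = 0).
d(df) = 0

Step 1: df = sum_i (∂f/∂x_i) dx_i = (0) dx + (0) dy + (0) dz.
Step 2: Apply d again. Using the 1-form formula, the coefficient of dx ∧ dy in d(df) is ∂^2 f/∂x ∂y - ∂^2 f/∂y ∂x = (0) - (0) = 0 (equality of mixed partials for smooth f).
Similarly for dx ∧ dz and dy ∧ dz — all coefficients vanish. So d(df) = 0.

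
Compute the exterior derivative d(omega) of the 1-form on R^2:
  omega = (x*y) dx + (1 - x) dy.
d(omega) = (-x - 1) dx ∧ dy

For a 1-form omega = sum_i f_i dx_i, the exterior derivative is
  d(omega) = sum_{i < j} (∂f_j/∂x_i - ∂f_i/∂x_j) dx_i ∧ dx_j.
  coefficient of dx ∧ dy: ∂f_2/∂x - ∂f_1/∂y = ∂(1 - x)/∂x - ∂(x*y)/∂y = -x - 1
Assembling: d(omega) = (-x - 1) dx ∧ dy.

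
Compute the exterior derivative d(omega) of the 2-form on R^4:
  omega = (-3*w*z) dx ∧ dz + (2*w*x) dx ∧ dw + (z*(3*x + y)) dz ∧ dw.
d(omega) = (z) dy ∧ dz ∧ dw

For a 2-form omega = sum_{i<j} g_{ij} dx_i ∧ dx_j, the exterior derivative is
  d(omega) = sum_{i<j} d(g_{ij}) ∧ dx_i ∧ dx_j = sum_{i<j, k} (∂g_{ij}/∂x_k) dx_k ∧ dx_i ∧ dx_j.
Expand each term, using dx_k ∧ dx_i ∧ dx_j = sgn(permutation) dx_{(a)} ∧ dx_{(b)} ∧ dx_{(c)} with (a < b < c) sorted:
  d(-3*w*z) includes (∂/∂w)(-3*w*z) dw = (-3*z) dw, which multiplied by dx ∧ dz gives (-3*z) dx ∧ dz ∧ dw
  d(z*(3*x + y)) includes (∂/∂x)(z*(3*x + y)) dx = (3*z) dx, which multiplied by dz ∧ dw gives (3*z) dx ∧ dz ∧ dw
  d(z*(3*x + y)) includes (∂/∂y)(z*(3*x + y)) dy = (z) dy, which multiplied by dz ∧ dw gives (z) dy ∧ dz ∧ dw
Collecting like 3-forms: d(omega) = (z) dy ∧ dz ∧ dw.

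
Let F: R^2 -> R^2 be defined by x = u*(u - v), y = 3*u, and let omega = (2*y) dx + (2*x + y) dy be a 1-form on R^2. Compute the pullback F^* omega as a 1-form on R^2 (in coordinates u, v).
F^* omega = (3*u*(6*u - 4*v + 3)) du + (-6*u^2) dv

Using F^*(f dg) = (f ∘ F) d(g ∘ F), substitute each coordinate x_i by F_i(u, v) in f_i, and replace dx_i by d F_i = (∂F_i/∂u) du + (∂F_i/∂v) dv.
  For the x component: f_1(F) = 6*u; d F_1 = (2*u - v) du + (-u) dv
  For the y component: f_2(F) = u*(2*u - 2*v + 3); d F_2 = (3) du + (0) dv
Combining and collecting du, dv coefficients:
  coeff of du: 3*u*(6*u - 4*v + 3)
  coeff of dv: -6*u^2
F^* omega = (3*u*(6*u - 4*v + 3)) du + (-6*u^2) dv.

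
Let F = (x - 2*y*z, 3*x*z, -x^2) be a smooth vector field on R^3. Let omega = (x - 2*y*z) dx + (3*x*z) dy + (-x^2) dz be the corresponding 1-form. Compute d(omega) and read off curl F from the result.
d(omega) = (-3*x) dy ∧ dz + (2*x - 2*y) dz ∧ dx + (5*z) dx ∧ dy; curl F = (-3*x, 2*x - 2*y, 5*z)

d omega = sum_{i<j} (∂f_j/∂x_i - ∂f_i/∂x_j) dx_i ∧ dx_j. Under the identification (dy ∧ dz, dz ∧ dx, dx ∧ dy) ↔ (e_x, e_y, e_z), the coefficients are exactly the components of curl F. Compute:
  ∂R/∂y - ∂Q/∂z = (0) - (3*x) = -3*x
  ∂P/∂z - ∂R/∂x = (-2*y) - (-2*x) = 2*x - 2*y
  ∂Q/∂x - ∂P/∂y = (3*z) - (-2*z) = 5*z.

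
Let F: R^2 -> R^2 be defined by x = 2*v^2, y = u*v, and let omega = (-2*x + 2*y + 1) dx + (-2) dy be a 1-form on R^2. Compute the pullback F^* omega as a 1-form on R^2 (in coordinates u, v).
F^* omega = (-2*v) du + (8*u*v^2 - 2*u - 16*v^3 + 4*v) dv

Using F^*(f dg) = (f ∘ F) d(g ∘ F), substitute each coordinate x_i by F_i(u, v) in f_i, and replace dx_i by d F_i = (∂F_i/∂u) du + (∂F_i/∂v) dv.
  For the x component: f_1(F) = 2*u*v - 4*v^2 + 1; d F_1 = (0) du + (4*v) dv
  For the y component: f_2(F) = -2; d F_2 = (v) du + (u) dv
Combining and collecting du, dv coefficients:
  coeff of du: -2*v
  coeff of dv: 8*u*v^2 - 2*u - 16*v^3 + 4*v
F^* omega = (-2*v) du + (8*u*v^2 - 2*u - 16*v^3 + 4*v) dv.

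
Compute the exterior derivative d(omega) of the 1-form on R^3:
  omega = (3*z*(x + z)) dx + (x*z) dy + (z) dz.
d(omega) = (z) dx ∧ dy + (-3*x - 6*z) dx ∧ dz + (-x) dy ∧ dz

For a 1-form omega = sum_i f_i dx_i, the exterior derivative is
  d(omega) = sum_{i < j} (∂f_j/∂x_i - ∂f_i/∂x_j) dx_i ∧ dx_j.
  coefficient of dx ∧ dy: ∂f_2/∂x - ∂f_1/∂y = ∂(x*z)/∂x - ∂(3*z*(x + z))/∂y = z
  coefficient of dx ∧ dz: ∂f_3/∂x - ∂f_1/∂z = ∂(z)/∂x - ∂(3*z*(x + z))/∂z = -3*x - 6*z
  coefficient of dy ∧ dz: ∂f_3/∂y - ∂f_2/∂z = ∂(z)/∂y - ∂(x*z)/∂z = -x
Assembling: d(omega) = (z) dx ∧ dy + (-3*x - 6*z) dx ∧ dz + (-x) dy ∧ dz.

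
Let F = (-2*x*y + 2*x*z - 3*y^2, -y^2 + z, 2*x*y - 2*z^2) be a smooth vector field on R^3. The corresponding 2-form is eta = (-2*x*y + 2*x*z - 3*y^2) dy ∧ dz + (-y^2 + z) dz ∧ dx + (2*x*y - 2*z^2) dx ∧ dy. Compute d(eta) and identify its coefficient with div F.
d(eta) = (-4*y - 2*z) dx ∧ dy ∧ dz; div F = -4*y - 2*z

For a 2-form in R^3 of the form above, applying d gives a 3-form with coefficient ∂P/∂x + ∂Q/∂y + ∂R/∂z:
  ∂P/∂x = -2*y + 2*z
  ∂Q/∂y = -2*y
  ∂R/∂z = -4*z
Sum = -4*y - 2*z, which is exactly div F.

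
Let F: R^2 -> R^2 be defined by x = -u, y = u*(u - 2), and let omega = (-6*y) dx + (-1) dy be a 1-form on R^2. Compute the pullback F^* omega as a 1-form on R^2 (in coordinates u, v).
F^* omega = (6*u^2 - 14*u + 2) du

Using F^*(f dg) = (f ∘ F) d(g ∘ F), substitute each coordinate x_i by F_i(u, v) in f_i, and replace dx_i by d F_i = (∂F_i/∂u) du + (∂F_i/∂v) dv.
  For the x component: f_1(F) = 6*u*(2 - u); d F_1 = (-1) du + (0) dv
  For the y component: f_2(F) = -1; d F_2 = (2*u - 2) du + (0) dv
Combining and collecting du, dv coefficients:
  coeff of du: 6*u^2 - 14*u + 2
  coeff of dv: 0
F^* omega = (6*u^2 - 14*u + 2) du.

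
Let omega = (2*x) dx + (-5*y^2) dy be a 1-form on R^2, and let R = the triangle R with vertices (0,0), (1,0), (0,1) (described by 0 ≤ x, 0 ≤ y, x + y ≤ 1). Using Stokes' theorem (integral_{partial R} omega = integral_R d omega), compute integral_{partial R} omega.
integral_(partial R) omega = 0

Stokes: integral_partial_R omega = integral_R d omega with d omega = (∂Q/∂x - ∂P/∂y) dx ∧ dy.
  ∂Q/∂x = 0
  ∂P/∂y = 0
  integrand = ∂Q/∂x - ∂P/∂y = 0.
Integrating over R: integral_0^1 integral_0^{1-x} (0) dy dx = 0.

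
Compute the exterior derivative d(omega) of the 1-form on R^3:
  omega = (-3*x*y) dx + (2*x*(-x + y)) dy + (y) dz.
d(omega) = (-x + 2*y) dx ∧ dy + (1) dy ∧ dz

For a 1-form omega = sum_i f_i dx_i, the exterior derivative is
  d(omega) = sum_{i < j} (∂f_j/∂x_i - ∂f_i/∂x_j) dx_i ∧ dx_j.
  coefficient of dx ∧ dy: ∂f_2/∂x - ∂f_1/∂y = ∂(2*x*(-x + y))/∂x - ∂(-3*x*y)/∂y = -x + 2*y
  coefficient of dy ∧ dz: ∂f_3/∂y - ∂f_2/∂z = ∂(y)/∂y - ∂(2*x*(-x + y))/∂z = 1
Assembling: d(omega) = (-x + 2*y) dx ∧ dy + (1) dy ∧ dz.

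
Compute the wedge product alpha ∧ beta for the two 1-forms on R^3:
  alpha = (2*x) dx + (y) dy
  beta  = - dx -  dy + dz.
alpha ∧ beta = (-2*x + y) dx ∧ dy + (2*x) dx ∧ dz + (y) dy ∧ dz

Distribute the wedge, using dx_i ∧ dx_j = -dx_j ∧ dx_i and dx_i ∧ dx_i = 0. For each pair (i, j) with i < j, the coefficient of dx_i ∧ dx_j in alpha ∧ beta is (alpha_i * beta_j - alpha_j * beta_i). Collecting: alpha ∧ beta = (-2*x + y) dx ∧ dy + (2*x) dx ∧ dz + (y) dy ∧ dz.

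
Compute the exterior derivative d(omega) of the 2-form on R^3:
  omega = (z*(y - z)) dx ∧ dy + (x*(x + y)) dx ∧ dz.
d(omega) = (-x + y - 2*z) dx ∧ dy ∧ dz

For a 2-form omega = sum_{i<j} g_{ij} dx_i ∧ dx_j, the exterior derivative is
  d(omega) = sum_{i<j} d(g_{ij}) ∧ dx_i ∧ dx_j = sum_{i<j, k} (∂g_{ij}/∂x_k) dx_k ∧ dx_i ∧ dx_j.
Expand each term, using dx_k ∧ dx_i ∧ dx_j = sgn(permutation) dx_{(a)} ∧ dx_{(b)} ∧ dx_{(c)} with (a < b < c) sorted:
  d(z*(y - z)) includes (∂/∂z)(z*(y - z)) dz = (y - 2*z) dz, which multiplied by dx ∧ dy gives (y - 2*z) dx ∧ dy ∧ dz
  d(x*(x + y)) includes (∂/∂y)(x*(x + y)) dy = (x) dy, which multiplied by dx ∧ dz gives (-x) dx ∧ dy ∧ dz
Collecting like 3-forms: d(omega) = (-x + y - 2*z) dx ∧ dy ∧ dz.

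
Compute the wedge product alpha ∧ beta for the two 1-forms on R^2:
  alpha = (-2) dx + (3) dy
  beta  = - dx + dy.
alpha ∧ beta = (1) dx ∧ dy

Distribute the wedge, using dx_i ∧ dx_j = -dx_j ∧ dx_i and dx_i ∧ dx_i = 0. For each pair (i, j) with i < j, the coefficient of dx_i ∧ dx_j in alpha ∧ beta is (alpha_i * beta_j - alpha_j * beta_i). Collecting: alpha ∧ beta = (1) dx ∧ dy.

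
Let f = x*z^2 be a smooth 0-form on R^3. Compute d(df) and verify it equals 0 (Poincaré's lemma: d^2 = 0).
d(df) = 0

Step 1: df = sum_i (∂f/∂x_i) dx_i = (z^2) dx + (0) dy + (2*x*z) dz.
Step 2: Apply d again. Using the 1-form formula, the coefficient of dx ∧ dy in d(df) is ∂^2 f/∂x ∂y - ∂^2 f/∂y ∂x = (0) - (0) = 0 (equality of mixed partials for smooth f).
Similarly for dx ∧ dz and dy ∧ dz — all coefficients vanish. So d(df) = 0.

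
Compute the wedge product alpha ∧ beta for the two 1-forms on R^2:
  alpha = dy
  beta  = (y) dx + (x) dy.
alpha ∧ beta = (-y) dx ∧ dy

Distribute the wedge, using dx_i ∧ dx_j = -dx_j ∧ dx_i and dx_i ∧ dx_i = 0. For each pair (i, j) with i < j, the coefficient of dx_i ∧ dx_j in alpha ∧ beta is (alpha_i * beta_j - alpha_j * beta_i). Collecting: alpha ∧ beta = (-y) dx ∧ dy.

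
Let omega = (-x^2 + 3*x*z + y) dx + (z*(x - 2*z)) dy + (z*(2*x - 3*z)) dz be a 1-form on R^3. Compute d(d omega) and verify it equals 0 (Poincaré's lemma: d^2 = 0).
d(d omega) = 0

Step 1: d omega = sum_{i<j} (∂f_j/∂x_i - ∂f_i/∂x_j) dx_i ∧ dx_j:
  coeff of dx ∧ dy: z - 1
  coeff of dx ∧ dz: -3*x + 2*z
  coeff of dy ∧ dz: -x + 4*z
Step 2: Apply d again to each 2-form coefficient. The only possible 3-form in R^3 is dx ∧ dy ∧ dz, with coefficient
  ∂(coeff of dy∧dz)/∂x - ∂(coeff of dx∧dz)/∂y + ∂(coeff of dx∧dy)/∂z
  = ∂/∂x (-x + 4*z) - ∂/∂y (-3*x + 2*z) + ∂/∂z (z - 1).
Each of these terms simplifies to sums of mixed partials that cancel in pairs. The result is 0 (by equality of mixed partials for smooth functions — Schwarz / Clairaut).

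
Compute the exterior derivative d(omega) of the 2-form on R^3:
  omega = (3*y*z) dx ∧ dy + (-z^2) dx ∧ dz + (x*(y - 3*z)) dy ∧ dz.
d(omega) = (4*y - 3*z) dx ∧ dy ∧ dz

For a 2-form omega = sum_{i<j} g_{ij} dx_i ∧ dx_j, the exterior derivative is
  d(omega) = sum_{i<j} d(g_{ij}) ∧ dx_i ∧ dx_j = sum_{i<j, k} (∂g_{ij}/∂x_k) dx_k ∧ dx_i ∧ dx_j.
Expand each term, using dx_k ∧ dx_i ∧ dx_j = sgn(permutation) dx_{(a)} ∧ dx_{(b)} ∧ dx_{(c)} with (a < b < c) sorted:
  d(3*y*z) includes (∂/∂z)(3*y*z) dz = (3*y) dz, which multiplied by dx ∧ dy gives (3*y) dx ∧ dy ∧ dz
  d(x*(y - 3*z)) includes (∂/∂x)(x*(y - 3*z)) dx = (y - 3*z) dx, which multiplied by dy ∧ dz gives (y - 3*z) dx ∧ dy ∧ dz
Collecting like 3-forms: d(omega) = (4*y - 3*z) dx ∧ dy ∧ dz.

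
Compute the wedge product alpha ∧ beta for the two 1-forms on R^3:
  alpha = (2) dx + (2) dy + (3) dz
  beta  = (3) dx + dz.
alpha ∧ beta = (-7) dx ∧ dz + (-6) dx ∧ dy + (2) dy ∧ dz

Distribute the wedge, using dx_i ∧ dx_j = -dx_j ∧ dx_i and dx_i ∧ dx_i = 0. For each pair (i, j) with i < j, the coefficient of dx_i ∧ dx_j in alpha ∧ beta is (alpha_i * beta_j - alpha_j * beta_i). Collecting: alpha ∧ beta = (-7) dx ∧ dz + (-6) dx ∧ dy + (2) dy ∧ dz.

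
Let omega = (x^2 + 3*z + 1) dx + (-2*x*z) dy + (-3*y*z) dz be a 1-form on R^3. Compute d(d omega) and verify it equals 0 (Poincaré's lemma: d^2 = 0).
d(d omega) = 0

Step 1: d omega = sum_{i<j} (∂f_j/∂x_i - ∂f_i/∂x_j) dx_i ∧ dx_j:
  coeff of dx ∧ dy: -2*z
  coeff of dx ∧ dz: -3
  coeff of dy ∧ dz: 2*x - 3*z
Step 2: Apply d again to each 2-form coefficient. The only possible 3-form in R^3 is dx ∧ dy ∧ dz, with coefficient
  ∂(coeff of dy∧dz)/∂x - ∂(coeff of dx∧dz)/∂y + ∂(coeff of dx∧dy)/∂z
  = ∂/∂x (2*x - 3*z) - ∂/∂y (-3) + ∂/∂z (-2*z).
Each of these terms simplifies to sums of mixed partials that cancel in pairs. The result is 0 (by equality of mixed partials for smooth functions — Schwarz / Clairaut).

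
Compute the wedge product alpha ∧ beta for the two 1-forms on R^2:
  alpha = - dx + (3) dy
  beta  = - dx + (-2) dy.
alpha ∧ beta = (5) dx ∧ dy

Distribute the wedge, using dx_i ∧ dx_j = -dx_j ∧ dx_i and dx_i ∧ dx_i = 0. For each pair (i, j) with i < j, the coefficient of dx_i ∧ dx_j in alpha ∧ beta is (alpha_i * beta_j - alpha_j * beta_i). Collecting: alpha ∧ beta = (5) dx ∧ dy.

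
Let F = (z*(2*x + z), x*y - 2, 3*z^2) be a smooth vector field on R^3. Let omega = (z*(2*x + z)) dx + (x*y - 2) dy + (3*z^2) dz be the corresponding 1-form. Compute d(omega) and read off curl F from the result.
d(omega) = (0) dy ∧ dz + (2*x + 2*z) dz ∧ dx + (y) dx ∧ dy; curl F = (0, 2*x + 2*z, y)

d omega = sum_{i<j} (∂f_j/∂x_i - ∂f_i/∂x_j) dx_i ∧ dx_j. Under the identification (dy ∧ dz, dz ∧ dx, dx ∧ dy) ↔ (e_x, e_y, e_z), the coefficients are exactly the components of curl F. Compute:
  ∂R/∂y - ∂Q/∂z = (0) - (0) = 0
  ∂P/∂z - ∂R/∂x = (2*x + 2*z) - (0) = 2*x + 2*z
  ∂Q/∂x - ∂P/∂y = (y) - (0) = y.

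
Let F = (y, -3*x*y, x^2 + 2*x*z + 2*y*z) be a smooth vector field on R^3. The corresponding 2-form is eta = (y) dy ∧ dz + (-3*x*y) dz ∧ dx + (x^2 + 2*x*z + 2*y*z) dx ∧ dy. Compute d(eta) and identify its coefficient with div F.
d(eta) = (-x + 2*y) dx ∧ dy ∧ dz; div F = -x + 2*y

For a 2-form in R^3 of the form above, applying d gives a 3-form with coefficient ∂P/∂x + ∂Q/∂y + ∂R/∂z:
  ∂P/∂x = 0
  ∂Q/∂y = -3*x
  ∂R/∂z = 2*x + 2*y
Sum = -x + 2*y, which is exactly div F.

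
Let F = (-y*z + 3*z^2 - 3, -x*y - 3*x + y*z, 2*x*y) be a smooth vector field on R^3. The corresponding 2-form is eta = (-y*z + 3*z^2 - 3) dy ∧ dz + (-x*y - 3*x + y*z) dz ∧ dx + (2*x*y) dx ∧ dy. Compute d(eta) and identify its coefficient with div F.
d(eta) = (-x + z) dx ∧ dy ∧ dz; div F = -x + z

For a 2-form in R^3 of the form above, applying d gives a 3-form with coefficient ∂P/∂x + ∂Q/∂y + ∂R/∂z:
  ∂P/∂x = 0
  ∂Q/∂y = -x + z
  ∂R/∂z = 0
Sum = -x + z, which is exactly div F.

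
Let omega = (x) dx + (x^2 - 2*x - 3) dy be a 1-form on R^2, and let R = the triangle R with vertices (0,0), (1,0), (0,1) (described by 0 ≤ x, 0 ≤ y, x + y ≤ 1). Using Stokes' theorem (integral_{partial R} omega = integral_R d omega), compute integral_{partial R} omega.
integral_(partial R) omega = -2/3

Stokes: integral_partial_R omega = integral_R d omega with d omega = (∂Q/∂x - ∂P/∂y) dx ∧ dy.
  ∂Q/∂x = 2*x - 2
  ∂P/∂y = 0
  integrand = ∂Q/∂x - ∂P/∂y = 2*x - 2.
Integrating over R: integral_0^1 integral_0^{1-x} (2*x - 2) dy dx = -2/3.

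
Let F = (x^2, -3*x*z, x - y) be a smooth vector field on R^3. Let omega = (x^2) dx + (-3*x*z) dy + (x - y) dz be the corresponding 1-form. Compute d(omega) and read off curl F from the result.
d(omega) = (3*x - 1) dy ∧ dz + (-1) dz ∧ dx + (-3*z) dx ∧ dy; curl F = (3*x - 1, -1, -3*z)

d omega = sum_{i<j} (∂f_j/∂x_i - ∂f_i/∂x_j) dx_i ∧ dx_j. Under the identification (dy ∧ dz, dz ∧ dx, dx ∧ dy) ↔ (e_x, e_y, e_z), the coefficients are exactly the components of curl F. Compute:
  ∂R/∂y - ∂Q/∂z = (-1) - (-3*x) = 3*x - 1
  ∂P/∂z - ∂R/∂x = (0) - (1) = -1
  ∂Q/∂x - ∂P/∂y = (-3*z) - (0) = -3*z.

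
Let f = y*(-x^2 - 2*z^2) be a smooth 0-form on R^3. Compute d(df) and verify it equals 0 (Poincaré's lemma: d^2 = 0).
d(df) = 0

Step 1: df = sum_i (∂f/∂x_i) dx_i = (-2*x*y) dx + (-x^2 - 2*z^2) dy + (-4*y*z) dz.
Step 2: Apply d again. Using the 1-form formula, the coefficient of dx ∧ dy in d(df) is ∂^2 f/∂x ∂y - ∂^2 f/∂y ∂x = (-2*x) - (-2*x) = 0 (equality of mixed partials for smooth f).
Similarly for dx ∧ dz and dy ∧ dz — all coefficients vanish. So d(df) = 0.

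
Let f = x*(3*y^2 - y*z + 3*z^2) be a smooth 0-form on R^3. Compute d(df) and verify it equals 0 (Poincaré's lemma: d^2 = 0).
d(df) = 0

Step 1: df = sum_i (∂f/∂x_i) dx_i = (3*y^2 - y*z + 3*z^2) dx + (x*(6*y - z)) dy + (x*(-y + 6*z)) dz.
Step 2: Apply d again. Using the 1-form formula, the coefficient of dx ∧ dy in d(df) is ∂^2 f/∂x ∂y - ∂^2 f/∂y ∂x = (6*y - z) - (6*y - z) = 0 (equality of mixed partials for smooth f).
Similarly for dx ∧ dz and dy ∧ dz — all coefficients vanish. So d(df) = 0.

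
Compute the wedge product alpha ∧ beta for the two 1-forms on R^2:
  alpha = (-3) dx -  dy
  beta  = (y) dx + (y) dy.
alpha ∧ beta = (-2*y) dx ∧ dy

Distribute the wedge, using dx_i ∧ dx_j = -dx_j ∧ dx_i and dx_i ∧ dx_i = 0. For each pair (i, j) with i < j, the coefficient of dx_i ∧ dx_j in alpha ∧ beta is (alpha_i * beta_j - alpha_j * beta_i). Collecting: alpha ∧ beta = (-2*y) dx ∧ dy.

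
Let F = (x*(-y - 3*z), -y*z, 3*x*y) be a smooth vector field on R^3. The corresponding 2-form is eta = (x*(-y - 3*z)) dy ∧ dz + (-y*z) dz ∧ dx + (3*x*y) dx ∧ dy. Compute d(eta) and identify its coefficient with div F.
d(eta) = (-y - 4*z) dx ∧ dy ∧ dz; div F = -y - 4*z

For a 2-form in R^3 of the form above, applying d gives a 3-form with coefficient ∂P/∂x + ∂Q/∂y + ∂R/∂z:
  ∂P/∂x = -y - 3*z
  ∂Q/∂y = -z
  ∂R/∂z = 0
Sum = -y - 4*z, which is exactly div F.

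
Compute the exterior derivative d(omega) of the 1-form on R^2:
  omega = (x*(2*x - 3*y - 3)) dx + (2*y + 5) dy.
d(omega) = (3*x) dx ∧ dy

For a 1-form omega = sum_i f_i dx_i, the exterior derivative is
  d(omega) = sum_{i < j} (∂f_j/∂x_i - ∂f_i/∂x_j) dx_i ∧ dx_j.
  coefficient of dx ∧ dy: ∂f_2/∂x - ∂f_1/∂y = ∂(2*y + 5)/∂x - ∂(x*(2*x - 3*y - 3))/∂y = 3*x
Assembling: d(omega) = (3*x) dx ∧ dy.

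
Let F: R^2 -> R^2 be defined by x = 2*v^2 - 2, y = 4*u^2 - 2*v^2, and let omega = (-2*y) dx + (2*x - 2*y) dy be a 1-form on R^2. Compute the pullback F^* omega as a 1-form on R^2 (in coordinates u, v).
F^* omega = (32*u*(-2*u^2 + 2*v^2 - 1)) du + (16*v*(1 - v^2)) dv

Using F^*(f dg) = (f ∘ F) d(g ∘ F), substitute each coordinate x_i by F_i(u, v) in f_i, and replace dx_i by d F_i = (∂F_i/∂u) du + (∂F_i/∂v) dv.
  For the x component: f_1(F) = -8*u^2 + 4*v^2; d F_1 = (0) du + (4*v) dv
  For the y component: f_2(F) = -8*u^2 + 8*v^2 - 4; d F_2 = (8*u) du + (-4*v) dv
Combining and collecting du, dv coefficients:
  coeff of du: 32*u*(-2*u^2 + 2*v^2 - 1)
  coeff of dv: 16*v*(1 - v^2)
F^* omega = (32*u*(-2*u^2 + 2*v^2 - 1)) du + (16*v*(1 - v^2)) dv.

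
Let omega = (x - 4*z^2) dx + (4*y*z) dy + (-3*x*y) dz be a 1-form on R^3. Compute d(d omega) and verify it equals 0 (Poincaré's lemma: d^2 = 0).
d(d omega) = 0

Step 1: d omega = sum_{i<j} (∂f_j/∂x_i - ∂f_i/∂x_j) dx_i ∧ dx_j:
  coeff of dx ∧ dy: 0
  coeff of dx ∧ dz: -3*y + 8*z
  coeff of dy ∧ dz: -3*x - 4*y
Step 2: Apply d again to each 2-form coefficient. The only possible 3-form in R^3 is dx ∧ dy ∧ dz, with coefficient
  ∂(coeff of dy∧dz)/∂x - ∂(coeff of dx∧dz)/∂y + ∂(coeff of dx∧dy)/∂z
  = ∂/∂x (-3*x - 4*y) - ∂/∂y (-3*y + 8*z) + ∂/∂z (0).
Each of these terms simplifies to sums of mixed partials that cancel in pairs. The result is 0 (by equality of mixed partials for smooth functions — Schwarz / Clairaut).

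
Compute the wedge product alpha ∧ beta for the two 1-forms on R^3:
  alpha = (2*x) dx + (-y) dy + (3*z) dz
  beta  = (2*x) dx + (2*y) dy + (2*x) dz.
alpha ∧ beta = (6*x*y) dx ∧ dy + (2*x*(2*x - 3*z)) dx ∧ dz + (-2*y*(x + 3*z)) dy ∧ dz

Distribute the wedge, using dx_i ∧ dx_j = -dx_j ∧ dx_i and dx_i ∧ dx_i = 0. For each pair (i, j) with i < j, the coefficient of dx_i ∧ dx_j in alpha ∧ beta is (alpha_i * beta_j - alpha_j * beta_i). Collecting: alpha ∧ beta = (6*x*y) dx ∧ dy + (2*x*(2*x - 3*z)) dx ∧ dz + (-2*y*(x + 3*z)) dy ∧ dz.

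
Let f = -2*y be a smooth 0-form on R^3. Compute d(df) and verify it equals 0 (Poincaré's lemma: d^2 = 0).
d(df) = 0

Step 1: df = sum_i (∂f/∂x_i) dx_i = (0) dx + (-2) dy + (0) dz.
Step 2: Apply d again. Using the 1-form formula, the coefficient of dx ∧ dy in d(df) is ∂^2 f/∂x ∂y - ∂^2 f/∂y ∂x = (0) - (0) = 0 (equality of mixed partials for smooth f).
Similarly for dx ∧ dz and dy ∧ dz — all coefficients vanish. So d(df) = 0.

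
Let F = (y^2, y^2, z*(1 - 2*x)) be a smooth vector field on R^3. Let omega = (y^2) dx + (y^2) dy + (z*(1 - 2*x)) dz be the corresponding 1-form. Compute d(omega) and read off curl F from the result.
d(omega) = (0) dy ∧ dz + (2*z) dz ∧ dx + (-2*y) dx ∧ dy; curl F = (0, 2*z, -2*y)

d omega = sum_{i<j} (∂f_j/∂x_i - ∂f_i/∂x_j) dx_i ∧ dx_j. Under the identification (dy ∧ dz, dz ∧ dx, dx ∧ dy) ↔ (e_x, e_y, e_z), the coefficients are exactly the components of curl F. Compute:
  ∂R/∂y - ∂Q/∂z = (0) - (0) = 0
  ∂P/∂z - ∂R/∂x = (0) - (-2*z) = 2*z
  ∂Q/∂x - ∂P/∂y = (0) - (2*y) = -2*y.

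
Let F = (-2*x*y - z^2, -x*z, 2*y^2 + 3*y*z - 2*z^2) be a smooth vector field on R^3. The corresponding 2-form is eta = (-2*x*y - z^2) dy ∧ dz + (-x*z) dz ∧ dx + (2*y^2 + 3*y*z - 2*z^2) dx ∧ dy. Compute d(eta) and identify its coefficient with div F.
d(eta) = (y - 4*z) dx ∧ dy ∧ dz; div F = y - 4*z

For a 2-form in R^3 of the form above, applying d gives a 3-form with coefficient ∂P/∂x + ∂Q/∂y + ∂R/∂z:
  ∂P/∂x = -2*y
  ∂Q/∂y = 0
  ∂R/∂z = 3*y - 4*z
Sum = y - 4*z, which is exactly div F.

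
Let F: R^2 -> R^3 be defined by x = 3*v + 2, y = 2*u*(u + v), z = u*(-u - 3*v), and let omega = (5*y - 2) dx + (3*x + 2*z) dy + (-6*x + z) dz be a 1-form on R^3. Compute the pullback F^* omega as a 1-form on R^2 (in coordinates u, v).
F^* omega = (-6*u^3 - 19*u^2*v - 3*u*v^2 + 72*u*v + 48*u + 72*v^2 + 48*v) du + (-u^3 - 3*u^2*v + 30*u^2 + 102*u*v + 48*u - 6) dv

Using F^*(f dg) = (f ∘ F) d(g ∘ F), substitute each coordinate x_i by F_i(u, v) in f_i, and replace dx_i by d F_i = (∂F_i/∂u) du + (∂F_i/∂v) dv.
  For the x component: f_1(F) = 10*u^2 + 10*u*v - 2; d F_1 = (0) du + (3) dv
  For the y component: f_2(F) = -2*u^2 - 6*u*v + 9*v + 6; d F_2 = (4*u + 2*v) du + (2*u) dv
  For the z component: f_3(F) = -u^2 - 3*u*v - 18*v - 12; d F_3 = (-2*u - 3*v) du + (-3*u) dv
Combining and collecting du, dv coefficients:
  coeff of du: -6*u^3 - 19*u^2*v - 3*u*v^2 + 72*u*v + 48*u + 72*v^2 + 48*v
  coeff of dv: -u^3 - 3*u^2*v + 30*u^2 + 102*u*v + 48*u - 6
F^* omega = (-6*u^3 - 19*u^2*v - 3*u*v^2 + 72*u*v + 48*u + 72*v^2 + 48*v) du + (-u^3 - 3*u^2*v + 30*u^2 + 102*u*v + 48*u - 6) dv.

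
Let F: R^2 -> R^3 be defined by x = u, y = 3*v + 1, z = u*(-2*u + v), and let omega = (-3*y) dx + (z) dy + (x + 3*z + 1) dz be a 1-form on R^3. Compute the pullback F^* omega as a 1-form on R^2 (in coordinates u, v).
F^* omega = (24*u^3 - 18*u^2*v - 4*u^2 + 3*u*v^2 + u*v - 4*u - 8*v - 3) du + (u*(-6*u^2 + 3*u*v - 5*u + 3*v + 1)) dv

Using F^*(f dg) = (f ∘ F) d(g ∘ F), substitute each coordinate x_i by F_i(u, v) in f_i, and replace dx_i by d F_i = (∂F_i/∂u) du + (∂F_i/∂v) dv.
  For the x component: f_1(F) = -9*v - 3; d F_1 = (1) du + (0) dv
  For the y component: f_2(F) = u*(-2*u + v); d F_2 = (0) du + (3) dv
  For the z component: f_3(F) = -6*u^2 + 3*u*v + u + 1; d F_3 = (-4*u + v) du + (u) dv
Combining and collecting du, dv coefficients:
  coeff of du: 24*u^3 - 18*u^2*v - 4*u^2 + 3*u*v^2 + u*v - 4*u - 8*v - 3
  coeff of dv: u*(-6*u^2 + 3*u*v - 5*u + 3*v + 1)
F^* omega = (24*u^3 - 18*u^2*v - 4*u^2 + 3*u*v^2 + u*v - 4*u - 8*v - 3) du + (u*(-6*u^2 + 3*u*v - 5*u + 3*v + 1)) dv.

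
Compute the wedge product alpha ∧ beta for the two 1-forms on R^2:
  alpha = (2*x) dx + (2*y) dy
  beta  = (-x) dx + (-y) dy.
alpha ∧ beta = 0

Distribute the wedge, using dx_i ∧ dx_j = -dx_j ∧ dx_i and dx_i ∧ dx_i = 0. For each pair (i, j) with i < j, the coefficient of dx_i ∧ dx_j in alpha ∧ beta is (alpha_i * beta_j - alpha_j * beta_i). Collecting: alpha ∧ beta = 0.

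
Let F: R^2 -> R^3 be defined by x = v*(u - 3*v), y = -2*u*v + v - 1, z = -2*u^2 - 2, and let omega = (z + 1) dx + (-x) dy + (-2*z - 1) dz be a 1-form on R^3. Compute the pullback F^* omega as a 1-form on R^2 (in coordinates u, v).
F^* omega = (-16*u^3 - 2*u^2*v + 2*u*v^2 - 12*u - 6*v^3 - v) du + (-2*u^3 + 14*u^2*v - 6*u*v^2 - u*v - u + 3*v^2 + 6*v) dv

Using F^*(f dg) = (f ∘ F) d(g ∘ F), substitute each coordinate x_i by F_i(u, v) in f_i, and replace dx_i by d F_i = (∂F_i/∂u) du + (∂F_i/∂v) dv.
  For the x component: f_1(F) = -2*u^2 - 1; d F_1 = (v) du + (u - 6*v) dv
  For the y component: f_2(F) = v*(-u + 3*v); d F_2 = (-2*v) du + (1 - 2*u) dv
  For the z component: f_3(F) = 4*u^2 + 3; d F_3 = (-4*u) du + (0) dv
Combining and collecting du, dv coefficients:
  coeff of du: -16*u^3 - 2*u^2*v + 2*u*v^2 - 12*u - 6*v^3 - v
  coeff of dv: -2*u^3 + 14*u^2*v - 6*u*v^2 - u*v - u + 3*v^2 + 6*v
F^* omega = (-16*u^3 - 2*u^2*v + 2*u*v^2 - 12*u - 6*v^3 - v) du + (-2*u^3 + 14*u^2*v - 6*u*v^2 - u*v - u + 3*v^2 + 6*v) dv.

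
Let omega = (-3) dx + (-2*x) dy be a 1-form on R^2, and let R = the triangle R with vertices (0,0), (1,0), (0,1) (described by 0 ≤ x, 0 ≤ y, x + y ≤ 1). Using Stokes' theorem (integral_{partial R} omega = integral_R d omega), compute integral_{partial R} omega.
integral_(partial R) omega = -1

Stokes: integral_partial_R omega = integral_R d omega with d omega = (∂Q/∂x - ∂P/∂y) dx ∧ dy.
  ∂Q/∂x = -2
  ∂P/∂y = 0
  integrand = ∂Q/∂x - ∂P/∂y = -2.
Integrating over R: integral_0^1 integral_0^{1-x} (-2) dy dx = -1.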